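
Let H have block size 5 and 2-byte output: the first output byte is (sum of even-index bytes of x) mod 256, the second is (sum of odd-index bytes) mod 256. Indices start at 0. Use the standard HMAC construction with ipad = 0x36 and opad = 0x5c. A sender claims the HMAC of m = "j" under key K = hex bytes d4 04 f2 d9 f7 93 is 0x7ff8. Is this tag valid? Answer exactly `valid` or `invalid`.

Key hex bytes d4 04 f2 d9 f7 93 is 6 bytes > B = 5, so hash it first: H(key) = bd 70, then zero-pad to 5 bytes: K' = bd 70 00 00 00.
K' ⊕ ipad = 8b 46 36 36 36; K' ⊕ opad = e1 2c 5c 5c 5c.
Inner hash: even-index sum = 247 mod 256 = 247; odd-index sum = 230 mod 256 = 230 → f7 e6.
Outer hash (recomputed tag): even-index sum = 639 mod 256 = 127; odd-index sum = 383 mod 256 = 127 → 7f 7f.
Recomputed tag = 7f7f; claimed = 7ff8 → mismatch.

invalid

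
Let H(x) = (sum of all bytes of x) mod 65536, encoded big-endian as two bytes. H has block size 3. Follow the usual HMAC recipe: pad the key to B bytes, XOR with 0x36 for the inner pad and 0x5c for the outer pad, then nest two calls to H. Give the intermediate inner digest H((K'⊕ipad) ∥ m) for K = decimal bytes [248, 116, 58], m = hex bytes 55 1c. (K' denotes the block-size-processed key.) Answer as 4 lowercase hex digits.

018d

Key decimal bytes [248, 116, 58] = f8 74 3a is exactly B = 3 bytes: K' = f8 74 3a.
K' ⊕ ipad = ce 42 0c.
Inner input = ce 42 0c ∥ 55 1c.
Inner hash: sum = 206+66+12+85+28 = 397 → 01 8d.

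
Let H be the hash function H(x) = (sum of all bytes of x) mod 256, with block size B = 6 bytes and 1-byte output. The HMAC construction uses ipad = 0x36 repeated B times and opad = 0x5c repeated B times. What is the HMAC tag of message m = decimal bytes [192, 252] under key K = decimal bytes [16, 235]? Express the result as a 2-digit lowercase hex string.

Key decimal bytes [16, 235] = 10 eb is 2 bytes ≤ B = 6; zero-pad to 6 bytes: K' = 10 eb 00 00 00 00.
K' ⊕ ipad = 26 dd 36 36 36 36.  K' ⊕ opad = 4c b7 5c 5c 5c 5c.
Inner input = (K'⊕ipad) ∥ m = 26 dd 36 36 36 36 ∥ c0 fc.
Inner hash: sum = 38+221+54+54+54+54+192+252 = 919; mod 256 = 151 → 97.
Outer input = (K'⊕opad) ∥ inner = 4c b7 5c 5c 5c 5c ∥ 97.
Outer hash (tag): sum = 76+183+92+92+92+92+151 = 778; mod 256 = 10 → 0a.

0a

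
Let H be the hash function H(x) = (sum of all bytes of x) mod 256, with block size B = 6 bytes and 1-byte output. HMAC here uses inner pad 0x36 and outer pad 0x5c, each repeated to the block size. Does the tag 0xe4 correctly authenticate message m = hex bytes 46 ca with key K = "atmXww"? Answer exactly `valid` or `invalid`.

Key "atmXww" = 61 74 6d 58 77 77 is exactly B = 6 bytes: K' = 61 74 6d 58 77 77.
K' ⊕ ipad = 57 42 5b 6e 41 41; K' ⊕ opad = 3d 28 31 04 2b 2b.
Inner hash: sum = 87+66+91+110+65+65+70+202 = 756; mod 256 = 244 → f4.
Outer hash (recomputed tag): sum = 61+40+49+4+43+43+244 = 484; mod 256 = 228 → e4.
Recomputed tag = e4; claimed = e4 → match.

valid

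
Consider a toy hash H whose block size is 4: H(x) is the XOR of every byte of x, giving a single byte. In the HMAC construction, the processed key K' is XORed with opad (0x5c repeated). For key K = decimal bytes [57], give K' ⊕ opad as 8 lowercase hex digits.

655c5c5c

Key decimal bytes [57] = 39 is 1 byte ≤ B = 4; zero-pad to 4 bytes: K' = 39 00 00 00.
XOR each byte with 0x5c: 39⊕5c=65, 00⊕5c=5c, 00⊕5c=5c, 00⊕5c=5c.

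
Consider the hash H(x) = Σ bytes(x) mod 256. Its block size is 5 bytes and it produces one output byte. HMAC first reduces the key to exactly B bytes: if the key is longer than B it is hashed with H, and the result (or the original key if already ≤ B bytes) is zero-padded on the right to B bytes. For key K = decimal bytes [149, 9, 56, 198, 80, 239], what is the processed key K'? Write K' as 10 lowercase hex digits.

|K| = 6 > B = 5, so first hash the key.
H(K): sum = 149+9+56+198+80+239 = 731; mod 256 = 219 → db.
Zero-pad H(K) = db to 5 bytes: K' = db 00 00 00 00.

db00000000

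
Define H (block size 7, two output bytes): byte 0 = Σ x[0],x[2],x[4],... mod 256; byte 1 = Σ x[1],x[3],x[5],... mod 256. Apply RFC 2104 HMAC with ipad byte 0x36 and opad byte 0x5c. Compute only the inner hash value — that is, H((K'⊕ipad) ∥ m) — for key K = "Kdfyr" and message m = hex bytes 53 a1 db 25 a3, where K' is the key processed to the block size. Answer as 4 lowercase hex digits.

Key "Kdfyr" = 4b 64 66 79 72 is 5 bytes ≤ B = 7; zero-pad to 7 bytes: K' = 4b 64 66 79 72 00 00.
K' ⊕ ipad = 7d 52 50 4f 44 36 36.
Inner input = 7d 52 50 4f 44 36 36 ∥ 53 a1 db 25 a3.
Inner hash: even-index sum = 525 mod 256 = 13; odd-index sum = 680 mod 256 = 168 → 0d a8.

0da8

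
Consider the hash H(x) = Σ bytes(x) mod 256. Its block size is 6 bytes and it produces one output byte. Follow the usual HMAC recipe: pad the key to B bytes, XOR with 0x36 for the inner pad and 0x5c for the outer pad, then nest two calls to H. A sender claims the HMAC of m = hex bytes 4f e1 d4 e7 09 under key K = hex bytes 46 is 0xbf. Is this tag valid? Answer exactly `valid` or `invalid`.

Key hex bytes 46 is 1 byte ≤ B = 6; zero-pad to 6 bytes: K' = 46 00 00 00 00 00.
K' ⊕ ipad = 70 36 36 36 36 36; K' ⊕ opad = 1a 5c 5c 5c 5c 5c.
Inner hash: sum = 112+54+54+54+54+54+79+225+212+231+9 = 1138; mod 256 = 114 → 72.
Outer hash (recomputed tag): sum = 26+92+92+92+92+92+114 = 600; mod 256 = 88 → 58.
Recomputed tag = 58; claimed = bf → mismatch.

invalid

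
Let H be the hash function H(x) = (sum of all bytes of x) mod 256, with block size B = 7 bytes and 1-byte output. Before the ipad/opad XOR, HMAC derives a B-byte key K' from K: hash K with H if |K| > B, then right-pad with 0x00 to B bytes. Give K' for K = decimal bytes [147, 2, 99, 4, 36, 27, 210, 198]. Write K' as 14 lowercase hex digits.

d3000000000000

|K| = 8 > B = 7, so first hash the key.
H(K): sum = 147+2+99+4+36+27+210+198 = 723; mod 256 = 211 → d3.
Zero-pad H(K) = d3 to 7 bytes: K' = d3 00 00 00 00 00 00.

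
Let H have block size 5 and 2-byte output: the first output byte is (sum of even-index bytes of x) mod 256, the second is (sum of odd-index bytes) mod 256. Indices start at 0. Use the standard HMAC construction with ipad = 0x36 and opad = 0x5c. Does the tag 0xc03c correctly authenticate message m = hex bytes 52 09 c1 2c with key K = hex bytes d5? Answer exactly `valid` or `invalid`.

valid

Key hex bytes d5 is 1 byte ≤ B = 5; zero-pad to 5 bytes: K' = d5 00 00 00 00.
K' ⊕ ipad = e3 36 36 36 36; K' ⊕ opad = 89 5c 5c 5c 5c.
Inner hash: even-index sum = 388 mod 256 = 132; odd-index sum = 383 mod 256 = 127 → 84 7f.
Outer hash (recomputed tag): even-index sum = 448 mod 256 = 192; odd-index sum = 316 mod 256 = 60 → c0 3c.
Recomputed tag = c03c; claimed = c03c → match.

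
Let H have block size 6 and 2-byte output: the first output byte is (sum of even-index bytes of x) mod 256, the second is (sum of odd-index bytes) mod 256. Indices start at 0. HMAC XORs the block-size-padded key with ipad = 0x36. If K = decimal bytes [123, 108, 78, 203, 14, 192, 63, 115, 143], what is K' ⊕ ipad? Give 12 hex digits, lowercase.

Key decimal bytes [123, 108, 78, 203, 14, 192, 63, 115, 143] = 7b 6c 4e cb 0e c0 3f 73 8f is 9 bytes > B = 6, so hash it first: H(key) = a5 6a, then zero-pad to 6 bytes: K' = a5 6a 00 00 00 00.
XOR each byte with 0x36: a5⊕36=93, 6a⊕36=5c, 00⊕36=36, 00⊕36=36, 00⊕36=36, 00⊕36=36.

935c36363636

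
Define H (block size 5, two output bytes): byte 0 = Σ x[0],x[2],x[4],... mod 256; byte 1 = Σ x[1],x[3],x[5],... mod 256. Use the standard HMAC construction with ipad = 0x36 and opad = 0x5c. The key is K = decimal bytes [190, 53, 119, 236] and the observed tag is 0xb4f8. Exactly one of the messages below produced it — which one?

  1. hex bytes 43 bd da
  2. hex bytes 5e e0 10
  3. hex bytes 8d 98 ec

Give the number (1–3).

2

Key decimal bytes [190, 53, 119, 236] = be 35 77 ec is 4 bytes ≤ B = 5; zero-pad to 5 bytes: K' = be 35 77 ec 00.
K' ⊕ ipad = 88 03 41 da 36; K' ⊕ opad = e2 69 2b b0 5c.
m1: inner = H(88 03 41 da 36 43 bd da) = bc fa; tag = H(e2 69 2b b0 5c bc fa) = 63d5
m2: inner = H(88 03 41 da 36 5e e0 10) = df 4b; tag = H(e2 69 2b b0 5c df 4b) = b4f8 ← matches
m3: inner = H(88 03 41 da 36 8d 98 ec) = 97 56; tag = H(e2 69 2b b0 5c 97 56) = bfb0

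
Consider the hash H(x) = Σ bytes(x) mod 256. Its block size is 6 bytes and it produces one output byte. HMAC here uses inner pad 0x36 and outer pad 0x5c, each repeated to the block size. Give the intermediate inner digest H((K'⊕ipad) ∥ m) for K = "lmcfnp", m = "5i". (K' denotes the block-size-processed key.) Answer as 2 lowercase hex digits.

96

Key "lmcfnp" = 6c 6d 63 66 6e 70 is exactly B = 6 bytes: K' = 6c 6d 63 66 6e 70.
K' ⊕ ipad = 5a 5b 55 50 58 46.
Inner input = 5a 5b 55 50 58 46 ∥ 35 69.
Inner hash: sum = 90+91+85+80+88+70+53+105 = 662; mod 256 = 150 → 96.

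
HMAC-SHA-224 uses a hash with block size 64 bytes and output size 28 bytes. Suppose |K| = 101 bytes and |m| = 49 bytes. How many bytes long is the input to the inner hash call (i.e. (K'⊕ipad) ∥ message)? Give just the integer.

113

Key is 101 > 64 bytes, so it is hashed to 28 bytes then zero-padded to 64: |K'| = 64.
Inner input = (K'⊕ipad) ∥ m → 64 + 49 = 113 bytes.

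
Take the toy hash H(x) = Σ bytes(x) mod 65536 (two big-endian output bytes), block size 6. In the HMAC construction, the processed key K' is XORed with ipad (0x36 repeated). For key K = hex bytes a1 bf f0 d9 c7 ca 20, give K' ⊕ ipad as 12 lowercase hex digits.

Key hex bytes a1 bf f0 d9 c7 ca 20 is 7 bytes > B = 6, so hash it first: H(key) = 04 da, then zero-pad to 6 bytes: K' = 04 da 00 00 00 00.
XOR each byte with 0x36: 04⊕36=32, da⊕36=ec, 00⊕36=36, 00⊕36=36, 00⊕36=36, 00⊕36=36.

32ec36363636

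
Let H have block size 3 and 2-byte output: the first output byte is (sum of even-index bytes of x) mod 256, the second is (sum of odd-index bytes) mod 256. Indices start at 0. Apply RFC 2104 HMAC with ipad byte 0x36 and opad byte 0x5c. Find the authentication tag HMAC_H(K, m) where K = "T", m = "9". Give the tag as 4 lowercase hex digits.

Key "T" = 54 is 1 byte ≤ B = 3; zero-pad to 3 bytes: K' = 54 00 00.
K' ⊕ ipad = 62 36 36.  K' ⊕ opad = 08 5c 5c.
Inner input = (K'⊕ipad) ∥ m = 62 36 36 ∥ 39.
Inner hash: even-index sum = 152 mod 256 = 152; odd-index sum = 111 mod 256 = 111 → 98 6f.
Outer input = (K'⊕opad) ∥ inner = 08 5c 5c ∥ 98 6f.
Outer hash (tag): even-index sum = 211 mod 256 = 211; odd-index sum = 244 mod 256 = 244 → d3 f4.

d3f4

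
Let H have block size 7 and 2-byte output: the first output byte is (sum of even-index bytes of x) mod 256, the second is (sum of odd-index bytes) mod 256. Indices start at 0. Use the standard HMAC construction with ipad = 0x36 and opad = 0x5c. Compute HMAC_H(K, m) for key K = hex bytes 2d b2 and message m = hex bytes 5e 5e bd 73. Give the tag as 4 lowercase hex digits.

Key hex bytes 2d b2 is 2 bytes ≤ B = 7; zero-pad to 7 bytes: K' = 2d b2 00 00 00 00 00.
K' ⊕ ipad = 1b 84 36 36 36 36 36.  K' ⊕ opad = 71 ee 5c 5c 5c 5c 5c.
Inner input = (K'⊕ipad) ∥ m = 1b 84 36 36 36 36 36 ∥ 5e 5e bd 73.
Inner hash: even-index sum = 398 mod 256 = 142; odd-index sum = 523 mod 256 = 11 → 8e 0b.
Outer input = (K'⊕opad) ∥ inner = 71 ee 5c 5c 5c 5c 5c ∥ 8e 0b.
Outer hash (tag): even-index sum = 400 mod 256 = 144; odd-index sum = 564 mod 256 = 52 → 90 34.

9034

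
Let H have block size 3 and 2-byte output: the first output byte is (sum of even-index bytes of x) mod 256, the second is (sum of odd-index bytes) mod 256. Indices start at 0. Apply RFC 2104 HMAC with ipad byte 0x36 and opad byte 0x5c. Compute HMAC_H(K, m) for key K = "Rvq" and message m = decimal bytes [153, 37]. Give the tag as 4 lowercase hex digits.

Key "Rvq" = 52 76 71 is exactly B = 3 bytes: K' = 52 76 71.
K' ⊕ ipad = 64 40 47.  K' ⊕ opad = 0e 2a 2d.
Inner input = (K'⊕ipad) ∥ m = 64 40 47 ∥ 99 25.
Inner hash: even-index sum = 208 mod 256 = 208; odd-index sum = 217 mod 256 = 217 → d0 d9.
Outer input = (K'⊕opad) ∥ inner = 0e 2a 2d ∥ d0 d9.
Outer hash (tag): even-index sum = 276 mod 256 = 20; odd-index sum = 250 mod 256 = 250 → 14 fa.

14fa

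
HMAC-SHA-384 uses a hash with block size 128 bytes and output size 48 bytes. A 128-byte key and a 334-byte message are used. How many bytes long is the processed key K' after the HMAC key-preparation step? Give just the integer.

Key is 128 ≤ 128 bytes, zero-padded: |K'| = 128.

128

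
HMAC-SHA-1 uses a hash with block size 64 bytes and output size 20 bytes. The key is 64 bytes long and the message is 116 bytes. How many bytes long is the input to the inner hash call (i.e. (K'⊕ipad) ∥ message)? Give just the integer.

180

Key is 64 ≤ 64 bytes, zero-padded: |K'| = 64.
Inner input = (K'⊕ipad) ∥ m → 64 + 116 = 180 bytes.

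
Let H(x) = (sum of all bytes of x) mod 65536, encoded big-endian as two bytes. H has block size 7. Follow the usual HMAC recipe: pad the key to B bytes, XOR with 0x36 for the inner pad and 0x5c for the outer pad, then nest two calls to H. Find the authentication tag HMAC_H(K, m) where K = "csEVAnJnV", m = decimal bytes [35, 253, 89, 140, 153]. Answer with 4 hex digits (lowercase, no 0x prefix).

Key "csEVAnJnV" = 63 73 45 56 41 6e 4a 6e 56 is 9 bytes > B = 7, so hash it first: H(key) = 03 2e, then zero-pad to 7 bytes: K' = 03 2e 00 00 00 00 00.
K' ⊕ ipad = 35 18 36 36 36 36 36.  K' ⊕ opad = 5f 72 5c 5c 5c 5c 5c.
Inner input = (K'⊕ipad) ∥ m = 35 18 36 36 36 36 36 ∥ 23 fd 59 8c 99.
Inner hash: sum = 53+24+54+54+54+54+54+35+253+89+140+153 = 1017 → 03 f9.
Outer input = (K'⊕opad) ∥ inner = 5f 72 5c 5c 5c 5c 5c ∥ 03 f9.
Outer hash (tag): sum = 95+114+92+92+92+92+92+3+249 = 921 → 03 99.

0399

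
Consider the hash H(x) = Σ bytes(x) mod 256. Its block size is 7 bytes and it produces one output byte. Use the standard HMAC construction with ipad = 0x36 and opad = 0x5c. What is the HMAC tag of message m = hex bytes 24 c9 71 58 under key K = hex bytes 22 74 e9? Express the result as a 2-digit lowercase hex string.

8e

Key hex bytes 22 74 e9 is 3 bytes ≤ B = 7; zero-pad to 7 bytes: K' = 22 74 e9 00 00 00 00.
K' ⊕ ipad = 14 42 df 36 36 36 36.  K' ⊕ opad = 7e 28 b5 5c 5c 5c 5c.
Inner input = (K'⊕ipad) ∥ m = 14 42 df 36 36 36 36 ∥ 24 c9 71 58.
Inner hash: sum = 20+66+223+54+54+54+54+36+201+113+88 = 963; mod 256 = 195 → c3.
Outer input = (K'⊕opad) ∥ inner = 7e 28 b5 5c 5c 5c 5c ∥ c3.
Outer hash (tag): sum = 126+40+181+92+92+92+92+195 = 910; mod 256 = 142 → 8e.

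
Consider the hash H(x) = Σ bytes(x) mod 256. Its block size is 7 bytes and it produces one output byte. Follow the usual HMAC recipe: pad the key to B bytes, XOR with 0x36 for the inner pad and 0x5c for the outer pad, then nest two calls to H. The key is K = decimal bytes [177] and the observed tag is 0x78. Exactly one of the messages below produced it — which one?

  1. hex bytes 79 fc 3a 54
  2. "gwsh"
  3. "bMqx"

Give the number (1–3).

Key decimal bytes [177] = b1 is 1 byte ≤ B = 7; zero-pad to 7 bytes: K' = b1 00 00 00 00 00 00.
K' ⊕ ipad = 87 36 36 36 36 36 36; K' ⊕ opad = ed 5c 5c 5c 5c 5c 5c.
m1: inner = H(87 36 36 36 36 36 36 79 fc 3a 54) = ce; tag = H(ed 5c 5c 5c 5c 5c 5c ce) = e3
m2: inner = H(87 36 36 36 36 36 36 67 77 73 68) = 84; tag = H(ed 5c 5c 5c 5c 5c 5c 84) = 99
m3: inner = H(87 36 36 36 36 36 36 62 4d 71 78) = 63; tag = H(ed 5c 5c 5c 5c 5c 5c 63) = 78 ← matches

3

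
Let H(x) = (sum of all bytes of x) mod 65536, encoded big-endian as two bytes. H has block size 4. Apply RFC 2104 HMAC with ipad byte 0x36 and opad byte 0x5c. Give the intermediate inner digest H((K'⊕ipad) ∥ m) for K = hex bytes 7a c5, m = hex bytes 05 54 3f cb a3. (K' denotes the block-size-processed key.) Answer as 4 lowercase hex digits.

Key hex bytes 7a c5 is 2 bytes ≤ B = 4; zero-pad to 4 bytes: K' = 7a c5 00 00.
K' ⊕ ipad = 4c f3 36 36.
Inner input = 4c f3 36 36 ∥ 05 54 3f cb a3.
Inner hash: sum = 76+243+54+54+5+84+63+203+163 = 945 → 03 b1.

03b1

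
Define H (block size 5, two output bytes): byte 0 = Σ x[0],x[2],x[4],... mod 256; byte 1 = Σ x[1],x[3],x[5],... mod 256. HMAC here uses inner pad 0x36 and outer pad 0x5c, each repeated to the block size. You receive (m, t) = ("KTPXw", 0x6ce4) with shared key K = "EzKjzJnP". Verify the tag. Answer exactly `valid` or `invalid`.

valid

Key "EzKjzJnP" = 45 7a 4b 6a 7a 4a 6e 50 is 8 bytes > B = 5, so hash it first: H(key) = 78 7e, then zero-pad to 5 bytes: K' = 78 7e 00 00 00.
K' ⊕ ipad = 4e 48 36 36 36; K' ⊕ opad = 24 22 5c 5c 5c.
Inner hash: even-index sum = 358 mod 256 = 102; odd-index sum = 400 mod 256 = 144 → 66 90.
Outer hash (recomputed tag): even-index sum = 364 mod 256 = 108; odd-index sum = 228 mod 256 = 228 → 6c e4.
Recomputed tag = 6ce4; claimed = 6ce4 → match.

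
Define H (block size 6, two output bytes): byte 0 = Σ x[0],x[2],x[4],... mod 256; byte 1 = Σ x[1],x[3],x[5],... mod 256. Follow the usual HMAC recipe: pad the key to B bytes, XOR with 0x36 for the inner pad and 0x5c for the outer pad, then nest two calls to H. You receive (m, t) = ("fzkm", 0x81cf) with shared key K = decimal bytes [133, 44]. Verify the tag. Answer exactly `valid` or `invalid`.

invalid

Key decimal bytes [133, 44] = 85 2c is 2 bytes ≤ B = 6; zero-pad to 6 bytes: K' = 85 2c 00 00 00 00.
K' ⊕ ipad = b3 1a 36 36 36 36; K' ⊕ opad = d9 70 5c 5c 5c 5c.
Inner hash: even-index sum = 496 mod 256 = 240; odd-index sum = 365 mod 256 = 109 → f0 6d.
Outer hash (recomputed tag): even-index sum = 641 mod 256 = 129; odd-index sum = 405 mod 256 = 149 → 81 95.
Recomputed tag = 8195; claimed = 81cf → mismatch.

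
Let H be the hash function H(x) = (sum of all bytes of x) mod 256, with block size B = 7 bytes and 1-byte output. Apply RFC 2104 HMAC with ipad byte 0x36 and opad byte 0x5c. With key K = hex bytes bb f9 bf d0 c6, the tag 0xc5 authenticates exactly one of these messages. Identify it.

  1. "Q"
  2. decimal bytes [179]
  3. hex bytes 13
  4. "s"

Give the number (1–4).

1

Key hex bytes bb f9 bf d0 c6 is 5 bytes ≤ B = 7; zero-pad to 7 bytes: K' = bb f9 bf d0 c6 00 00.
K' ⊕ ipad = 8d cf 89 e6 f0 36 36; K' ⊕ opad = e7 a5 e3 8c 9a 5c 5c.
m1: inner = H(8d cf 89 e6 f0 36 36 51) = 78; tag = H(e7 a5 e3 8c 9a 5c 5c 78) = c5 ← matches
m2: inner = H(8d cf 89 e6 f0 36 36 b3) = da; tag = H(e7 a5 e3 8c 9a 5c 5c da) = 27
m3: inner = H(8d cf 89 e6 f0 36 36 13) = 3a; tag = H(e7 a5 e3 8c 9a 5c 5c 3a) = 87
m4: inner = H(8d cf 89 e6 f0 36 36 73) = 9a; tag = H(e7 a5 e3 8c 9a 5c 5c 9a) = e7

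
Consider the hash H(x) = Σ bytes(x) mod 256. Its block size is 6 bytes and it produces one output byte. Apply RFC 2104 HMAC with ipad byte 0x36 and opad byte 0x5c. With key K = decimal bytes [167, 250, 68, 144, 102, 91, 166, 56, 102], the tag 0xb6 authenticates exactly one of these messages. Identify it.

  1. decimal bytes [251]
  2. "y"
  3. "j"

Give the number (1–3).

3

Key decimal bytes [167, 250, 68, 144, 102, 91, 166, 56, 102] = a7 fa 44 90 66 5b a6 38 66 is 9 bytes > B = 6, so hash it first: H(key) = 7a, then zero-pad to 6 bytes: K' = 7a 00 00 00 00 00.
K' ⊕ ipad = 4c 36 36 36 36 36; K' ⊕ opad = 26 5c 5c 5c 5c 5c.
m1: inner = H(4c 36 36 36 36 36 fb) = 55; tag = H(26 5c 5c 5c 5c 5c 55) = 47
m2: inner = H(4c 36 36 36 36 36 79) = d3; tag = H(26 5c 5c 5c 5c 5c d3) = c5
m3: inner = H(4c 36 36 36 36 36 6a) = c4; tag = H(26 5c 5c 5c 5c 5c c4) = b6 ← matches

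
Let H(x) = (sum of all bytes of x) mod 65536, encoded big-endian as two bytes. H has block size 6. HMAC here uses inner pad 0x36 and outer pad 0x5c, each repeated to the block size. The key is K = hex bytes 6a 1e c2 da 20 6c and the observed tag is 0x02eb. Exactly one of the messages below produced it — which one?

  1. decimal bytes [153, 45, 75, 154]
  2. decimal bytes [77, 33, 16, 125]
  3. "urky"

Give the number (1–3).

Key hex bytes 6a 1e c2 da 20 6c is exactly B = 6 bytes: K' = 6a 1e c2 da 20 6c.
K' ⊕ ipad = 5c 28 f4 ec 16 5a; K' ⊕ opad = 36 42 9e 86 7c 30.
m1: inner = H(5c 28 f4 ec 16 5a 99 2d 4b 9a) = 04 7f; tag = H(36 42 9e 86 7c 30 04 7f) = 02cb
m2: inner = H(5c 28 f4 ec 16 5a 4d 21 10 7d) = 03 cf; tag = H(36 42 9e 86 7c 30 03 cf) = 031a
m3: inner = H(5c 28 f4 ec 16 5a 75 72 6b 79) = 04 9f; tag = H(36 42 9e 86 7c 30 04 9f) = 02eb ← matches

3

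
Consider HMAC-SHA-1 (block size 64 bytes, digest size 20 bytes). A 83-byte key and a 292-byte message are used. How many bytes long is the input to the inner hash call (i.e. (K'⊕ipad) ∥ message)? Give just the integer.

Key is 83 > 64 bytes, so it is hashed to 20 bytes then zero-padded to 64: |K'| = 64.
Inner input = (K'⊕ipad) ∥ m → 64 + 292 = 356 bytes.

356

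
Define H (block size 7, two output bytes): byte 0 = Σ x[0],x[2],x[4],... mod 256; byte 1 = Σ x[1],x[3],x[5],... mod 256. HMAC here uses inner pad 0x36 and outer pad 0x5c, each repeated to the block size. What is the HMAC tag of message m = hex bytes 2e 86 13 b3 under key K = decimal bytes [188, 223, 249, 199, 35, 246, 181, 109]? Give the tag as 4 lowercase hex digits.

d1a3

Key decimal bytes [188, 223, 249, 199, 35, 246, 181, 109] = bc df f9 c7 23 f6 b5 6d is 8 bytes > B = 7, so hash it first: H(key) = 8d 09, then zero-pad to 7 bytes: K' = 8d 09 00 00 00 00 00.
K' ⊕ ipad = bb 3f 36 36 36 36 36.  K' ⊕ opad = d1 55 5c 5c 5c 5c 5c.
Inner input = (K'⊕ipad) ∥ m = bb 3f 36 36 36 36 36 ∥ 2e 86 13 b3.
Inner hash: even-index sum = 662 mod 256 = 150; odd-index sum = 236 mod 256 = 236 → 96 ec.
Outer input = (K'⊕opad) ∥ inner = d1 55 5c 5c 5c 5c 5c ∥ 96 ec.
Outer hash (tag): even-index sum = 721 mod 256 = 209; odd-index sum = 419 mod 256 = 163 → d1 a3.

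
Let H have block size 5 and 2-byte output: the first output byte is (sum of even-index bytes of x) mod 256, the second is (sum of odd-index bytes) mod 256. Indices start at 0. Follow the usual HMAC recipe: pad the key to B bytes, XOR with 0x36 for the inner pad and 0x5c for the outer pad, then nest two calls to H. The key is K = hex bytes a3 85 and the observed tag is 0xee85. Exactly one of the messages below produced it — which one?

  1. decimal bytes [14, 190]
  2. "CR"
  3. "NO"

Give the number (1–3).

Key hex bytes a3 85 is 2 bytes ≤ B = 5; zero-pad to 5 bytes: K' = a3 85 00 00 00.
K' ⊕ ipad = 95 b3 36 36 36; K' ⊕ opad = ff d9 5c 5c 5c.
m1: inner = H(95 b3 36 36 36 0e be) = bf f7; tag = H(ff d9 5c 5c 5c bf f7) = aef4
m2: inner = H(95 b3 36 36 36 43 52) = 53 2c; tag = H(ff d9 5c 5c 5c 53 2c) = e388
m3: inner = H(95 b3 36 36 36 4e 4f) = 50 37; tag = H(ff d9 5c 5c 5c 50 37) = ee85 ← matches

3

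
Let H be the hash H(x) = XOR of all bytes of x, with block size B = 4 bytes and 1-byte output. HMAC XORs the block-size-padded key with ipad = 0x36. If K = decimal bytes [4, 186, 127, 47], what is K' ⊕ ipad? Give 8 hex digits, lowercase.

Key decimal bytes [4, 186, 127, 47] = 04 ba 7f 2f is exactly B = 4 bytes: K' = 04 ba 7f 2f.
XOR each byte with 0x36: 04⊕36=32, ba⊕36=8c, 7f⊕36=49, 2f⊕36=19.

328c4919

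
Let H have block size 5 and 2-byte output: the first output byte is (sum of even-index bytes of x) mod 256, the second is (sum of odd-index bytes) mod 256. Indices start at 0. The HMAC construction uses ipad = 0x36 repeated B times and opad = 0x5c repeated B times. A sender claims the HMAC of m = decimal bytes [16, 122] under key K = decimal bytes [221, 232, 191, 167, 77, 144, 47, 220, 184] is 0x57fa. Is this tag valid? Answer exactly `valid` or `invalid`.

invalid

Key decimal bytes [221, 232, 191, 167, 77, 144, 47, 220, 184] = dd e8 bf a7 4d 90 2f dc b8 is 9 bytes > B = 5, so hash it first: H(key) = d0 fb, then zero-pad to 5 bytes: K' = d0 fb 00 00 00.
K' ⊕ ipad = e6 cd 36 36 36; K' ⊕ opad = 8c a7 5c 5c 5c.
Inner hash: even-index sum = 460 mod 256 = 204; odd-index sum = 275 mod 256 = 19 → cc 13.
Outer hash (recomputed tag): even-index sum = 343 mod 256 = 87; odd-index sum = 463 mod 256 = 207 → 57 cf.
Recomputed tag = 57cf; claimed = 57fa → mismatch.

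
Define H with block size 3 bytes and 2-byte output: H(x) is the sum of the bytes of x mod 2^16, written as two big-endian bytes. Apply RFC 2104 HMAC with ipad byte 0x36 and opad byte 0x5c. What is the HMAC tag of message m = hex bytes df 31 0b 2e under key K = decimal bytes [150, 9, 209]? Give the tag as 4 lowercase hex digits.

01be

Key decimal bytes [150, 9, 209] = 96 09 d1 is exactly B = 3 bytes: K' = 96 09 d1.
K' ⊕ ipad = a0 3f e7.  K' ⊕ opad = ca 55 8d.
Inner input = (K'⊕ipad) ∥ m = a0 3f e7 ∥ df 31 0b 2e.
Inner hash: sum = 160+63+231+223+49+11+46 = 783 → 03 0f.
Outer input = (K'⊕opad) ∥ inner = ca 55 8d ∥ 03 0f.
Outer hash (tag): sum = 202+85+141+3+15 = 446 → 01 be.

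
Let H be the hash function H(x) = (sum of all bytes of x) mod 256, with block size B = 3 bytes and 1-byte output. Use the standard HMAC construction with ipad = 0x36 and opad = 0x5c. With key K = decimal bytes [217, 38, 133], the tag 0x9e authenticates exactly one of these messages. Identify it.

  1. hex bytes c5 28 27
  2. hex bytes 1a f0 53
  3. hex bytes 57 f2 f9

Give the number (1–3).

1

Key decimal bytes [217, 38, 133] = d9 26 85 is exactly B = 3 bytes: K' = d9 26 85.
K' ⊕ ipad = ef 10 b3; K' ⊕ opad = 85 7a d9.
m1: inner = H(ef 10 b3 c5 28 27) = c6; tag = H(85 7a d9 c6) = 9e ← matches
m2: inner = H(ef 10 b3 1a f0 53) = 0f; tag = H(85 7a d9 0f) = e7
m3: inner = H(ef 10 b3 57 f2 f9) = f4; tag = H(85 7a d9 f4) = cc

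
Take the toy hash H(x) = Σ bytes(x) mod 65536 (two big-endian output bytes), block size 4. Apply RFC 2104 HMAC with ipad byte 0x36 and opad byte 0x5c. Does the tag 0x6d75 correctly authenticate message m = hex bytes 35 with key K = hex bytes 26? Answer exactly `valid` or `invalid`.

Key hex bytes 26 is 1 byte ≤ B = 4; zero-pad to 4 bytes: K' = 26 00 00 00.
K' ⊕ ipad = 10 36 36 36; K' ⊕ opad = 7a 5c 5c 5c.
Inner hash: sum = 16+54+54+54+53 = 231 → 00 e7.
Outer hash (recomputed tag): sum = 122+92+92+92+0+231 = 629 → 02 75.
Recomputed tag = 0275; claimed = 6d75 → mismatch.

invalid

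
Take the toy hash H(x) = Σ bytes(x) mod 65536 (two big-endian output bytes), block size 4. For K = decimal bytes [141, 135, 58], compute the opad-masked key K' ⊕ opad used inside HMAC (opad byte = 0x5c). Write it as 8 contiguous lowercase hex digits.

Key decimal bytes [141, 135, 58] = 8d 87 3a is 3 bytes ≤ B = 4; zero-pad to 4 bytes: K' = 8d 87 3a 00.
XOR each byte with 0x5c: 8d⊕5c=d1, 87⊕5c=db, 3a⊕5c=66, 00⊕5c=5c.

d1db665c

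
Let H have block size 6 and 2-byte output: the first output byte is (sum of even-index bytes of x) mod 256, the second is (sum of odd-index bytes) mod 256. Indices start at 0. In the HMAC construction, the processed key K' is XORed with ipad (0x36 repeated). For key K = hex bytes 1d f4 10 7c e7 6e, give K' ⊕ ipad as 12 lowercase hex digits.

2bc2264ad158

Key hex bytes 1d f4 10 7c e7 6e is exactly B = 6 bytes: K' = 1d f4 10 7c e7 6e.
XOR each byte with 0x36: 1d⊕36=2b, f4⊕36=c2, 10⊕36=26, 7c⊕36=4a, e7⊕36=d1, 6e⊕36=58.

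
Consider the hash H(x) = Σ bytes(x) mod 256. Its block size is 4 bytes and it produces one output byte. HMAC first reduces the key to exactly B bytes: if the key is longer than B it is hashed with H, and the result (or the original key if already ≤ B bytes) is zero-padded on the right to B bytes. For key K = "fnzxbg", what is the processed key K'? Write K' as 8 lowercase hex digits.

8f000000

|K| = 6 > B = 4, so first hash the key.
H(K): sum = 102+110+122+120+98+103 = 655; mod 256 = 143 → 8f.
Zero-pad H(K) = 8f to 4 bytes: K' = 8f 00 00 00.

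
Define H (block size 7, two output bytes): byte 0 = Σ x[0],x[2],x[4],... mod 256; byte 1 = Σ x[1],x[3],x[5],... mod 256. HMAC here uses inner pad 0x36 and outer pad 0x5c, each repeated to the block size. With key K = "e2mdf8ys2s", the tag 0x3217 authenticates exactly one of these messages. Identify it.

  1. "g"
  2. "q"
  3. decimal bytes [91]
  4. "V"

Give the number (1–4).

2

Key "e2mdf8ys2s" = 65 32 6d 64 66 38 79 73 32 73 is 10 bytes > B = 7, so hash it first: H(key) = e3 b4, then zero-pad to 7 bytes: K' = e3 b4 00 00 00 00 00.
K' ⊕ ipad = d5 82 36 36 36 36 36; K' ⊕ opad = bf e8 5c 5c 5c 5c 5c.
m1: inner = H(d5 82 36 36 36 36 36 67) = 77 55; tag = H(bf e8 5c 5c 5c 5c 5c 77 55) = 2817
m2: inner = H(d5 82 36 36 36 36 36 71) = 77 5f; tag = H(bf e8 5c 5c 5c 5c 5c 77 5f) = 3217 ← matches
m3: inner = H(d5 82 36 36 36 36 36 5b) = 77 49; tag = H(bf e8 5c 5c 5c 5c 5c 77 49) = 1c17
m4: inner = H(d5 82 36 36 36 36 36 56) = 77 44; tag = H(bf e8 5c 5c 5c 5c 5c 77 44) = 1717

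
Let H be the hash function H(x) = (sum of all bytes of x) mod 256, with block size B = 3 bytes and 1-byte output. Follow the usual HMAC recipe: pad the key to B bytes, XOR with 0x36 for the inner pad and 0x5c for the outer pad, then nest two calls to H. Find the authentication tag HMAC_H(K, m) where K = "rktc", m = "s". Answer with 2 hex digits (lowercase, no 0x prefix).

01

Key "rktc" = 72 6b 74 63 is 4 bytes > B = 3, so hash it first: H(key) = b4, then zero-pad to 3 bytes: K' = b4 00 00.
K' ⊕ ipad = 82 36 36.  K' ⊕ opad = e8 5c 5c.
Inner input = (K'⊕ipad) ∥ m = 82 36 36 ∥ 73.
Inner hash: sum = 130+54+54+115 = 353; mod 256 = 97 → 61.
Outer input = (K'⊕opad) ∥ inner = e8 5c 5c ∥ 61.
Outer hash (tag): sum = 232+92+92+97 = 513; mod 256 = 1 → 01.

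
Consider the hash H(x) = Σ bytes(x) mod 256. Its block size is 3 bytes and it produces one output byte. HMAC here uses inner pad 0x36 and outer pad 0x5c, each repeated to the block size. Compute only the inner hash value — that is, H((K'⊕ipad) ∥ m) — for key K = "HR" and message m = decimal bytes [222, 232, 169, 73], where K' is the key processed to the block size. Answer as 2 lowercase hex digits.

d0

Key "HR" = 48 52 is 2 bytes ≤ B = 3; zero-pad to 3 bytes: K' = 48 52 00.
K' ⊕ ipad = 7e 64 36.
Inner input = 7e 64 36 ∥ de e8 a9 49.
Inner hash: sum = 126+100+54+222+232+169+73 = 976; mod 256 = 208 → d0.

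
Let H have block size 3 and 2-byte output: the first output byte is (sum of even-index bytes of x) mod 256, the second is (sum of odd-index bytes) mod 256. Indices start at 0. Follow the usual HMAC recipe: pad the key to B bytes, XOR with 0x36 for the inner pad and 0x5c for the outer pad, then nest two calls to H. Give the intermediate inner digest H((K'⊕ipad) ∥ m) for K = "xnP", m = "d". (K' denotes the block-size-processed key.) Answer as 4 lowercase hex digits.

Key "xnP" = 78 6e 50 is exactly B = 3 bytes: K' = 78 6e 50.
K' ⊕ ipad = 4e 58 66.
Inner input = 4e 58 66 ∥ 64.
Inner hash: even-index sum = 180 mod 256 = 180; odd-index sum = 188 mod 256 = 188 → b4 bc.

b4bc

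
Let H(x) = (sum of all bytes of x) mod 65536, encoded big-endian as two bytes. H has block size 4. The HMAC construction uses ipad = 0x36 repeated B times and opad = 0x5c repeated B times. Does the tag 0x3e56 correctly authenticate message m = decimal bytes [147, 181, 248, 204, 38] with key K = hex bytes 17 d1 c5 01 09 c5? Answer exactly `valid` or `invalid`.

invalid

Key hex bytes 17 d1 c5 01 09 c5 is 6 bytes > B = 4, so hash it first: H(key) = 02 7c, then zero-pad to 4 bytes: K' = 02 7c 00 00.
K' ⊕ ipad = 34 4a 36 36; K' ⊕ opad = 5e 20 5c 5c.
Inner hash: sum = 52+74+54+54+147+181+248+204+38 = 1052 → 04 1c.
Outer hash (recomputed tag): sum = 94+32+92+92+4+28 = 342 → 01 56.
Recomputed tag = 0156; claimed = 3e56 → mismatch.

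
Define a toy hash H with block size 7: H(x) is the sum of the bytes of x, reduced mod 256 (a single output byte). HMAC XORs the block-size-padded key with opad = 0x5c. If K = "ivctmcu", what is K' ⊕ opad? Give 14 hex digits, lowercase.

Key "ivctmcu" = 69 76 63 74 6d 63 75 is exactly B = 7 bytes: K' = 69 76 63 74 6d 63 75.
XOR each byte with 0x5c: 69⊕5c=35, 76⊕5c=2a, 63⊕5c=3f, 74⊕5c=28, 6d⊕5c=31, 63⊕5c=3f, 75⊕5c=29.

352a3f28313f29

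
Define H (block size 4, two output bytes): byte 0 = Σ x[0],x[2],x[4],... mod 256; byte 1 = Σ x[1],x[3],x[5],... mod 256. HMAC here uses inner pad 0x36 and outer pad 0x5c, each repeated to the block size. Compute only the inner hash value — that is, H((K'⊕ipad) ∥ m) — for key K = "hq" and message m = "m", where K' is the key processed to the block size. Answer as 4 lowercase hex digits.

Key "hq" = 68 71 is 2 bytes ≤ B = 4; zero-pad to 4 bytes: K' = 68 71 00 00.
K' ⊕ ipad = 5e 47 36 36.
Inner input = 5e 47 36 36 ∥ 6d.
Inner hash: even-index sum = 257 mod 256 = 1; odd-index sum = 125 mod 256 = 125 → 01 7d.

017d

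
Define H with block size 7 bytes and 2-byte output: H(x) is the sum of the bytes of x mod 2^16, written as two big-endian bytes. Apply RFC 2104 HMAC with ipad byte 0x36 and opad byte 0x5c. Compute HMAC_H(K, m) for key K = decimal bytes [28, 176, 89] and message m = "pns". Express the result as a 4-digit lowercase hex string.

Key decimal bytes [28, 176, 89] = 1c b0 59 is 3 bytes ≤ B = 7; zero-pad to 7 bytes: K' = 1c b0 59 00 00 00 00.
K' ⊕ ipad = 2a 86 6f 36 36 36 36.  K' ⊕ opad = 40 ec 05 5c 5c 5c 5c.
Inner input = (K'⊕ipad) ∥ m = 2a 86 6f 36 36 36 36 ∥ 70 6e 73.
Inner hash: sum = 42+134+111+54+54+54+54+112+110+115 = 840 → 03 48.
Outer input = (K'⊕opad) ∥ inner = 40 ec 05 5c 5c 5c 5c ∥ 03 48.
Outer hash (tag): sum = 64+236+5+92+92+92+92+3+72 = 748 → 02 ec.

02ec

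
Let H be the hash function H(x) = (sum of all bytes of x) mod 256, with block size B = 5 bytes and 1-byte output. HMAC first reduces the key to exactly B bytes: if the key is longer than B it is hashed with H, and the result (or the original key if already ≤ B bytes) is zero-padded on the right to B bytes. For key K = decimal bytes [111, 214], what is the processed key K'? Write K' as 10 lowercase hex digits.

Key decimal bytes [111, 214] = 6f d6 is 2 bytes ≤ B = 5; zero-pad to 5 bytes: K' = 6f d6 00 00 00.

6fd6000000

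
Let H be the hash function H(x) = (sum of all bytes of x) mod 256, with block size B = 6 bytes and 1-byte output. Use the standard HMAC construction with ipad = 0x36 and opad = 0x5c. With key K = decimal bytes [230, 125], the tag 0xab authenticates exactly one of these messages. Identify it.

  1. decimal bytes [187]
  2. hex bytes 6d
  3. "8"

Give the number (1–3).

2

Key decimal bytes [230, 125] = e6 7d is 2 bytes ≤ B = 6; zero-pad to 6 bytes: K' = e6 7d 00 00 00 00.
K' ⊕ ipad = d0 4b 36 36 36 36; K' ⊕ opad = ba 21 5c 5c 5c 5c.
m1: inner = H(d0 4b 36 36 36 36 bb) = ae; tag = H(ba 21 5c 5c 5c 5c ae) = f9
m2: inner = H(d0 4b 36 36 36 36 6d) = 60; tag = H(ba 21 5c 5c 5c 5c 60) = ab ← matches
m3: inner = H(d0 4b 36 36 36 36 38) = 2b; tag = H(ba 21 5c 5c 5c 5c 2b) = 76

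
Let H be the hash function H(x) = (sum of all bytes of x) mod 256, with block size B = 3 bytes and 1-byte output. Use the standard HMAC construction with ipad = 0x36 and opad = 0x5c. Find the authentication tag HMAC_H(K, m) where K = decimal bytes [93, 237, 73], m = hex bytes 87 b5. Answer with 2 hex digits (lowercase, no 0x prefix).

Key decimal bytes [93, 237, 73] = 5d ed 49 is exactly B = 3 bytes: K' = 5d ed 49.
K' ⊕ ipad = 6b db 7f.  K' ⊕ opad = 01 b1 15.
Inner input = (K'⊕ipad) ∥ m = 6b db 7f ∥ 87 b5.
Inner hash: sum = 107+219+127+135+181 = 769; mod 256 = 1 → 01.
Outer input = (K'⊕opad) ∥ inner = 01 b1 15 ∥ 01.
Outer hash (tag): sum = 1+177+21+1 = 200 → c8.

c8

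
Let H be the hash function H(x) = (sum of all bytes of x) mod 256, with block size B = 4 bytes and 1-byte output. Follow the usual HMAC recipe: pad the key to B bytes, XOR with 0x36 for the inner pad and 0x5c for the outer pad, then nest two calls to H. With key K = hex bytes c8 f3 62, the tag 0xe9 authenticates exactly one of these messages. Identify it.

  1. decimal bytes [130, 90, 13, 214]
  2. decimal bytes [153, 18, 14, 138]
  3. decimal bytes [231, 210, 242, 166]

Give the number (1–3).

1

Key hex bytes c8 f3 62 is 3 bytes ≤ B = 4; zero-pad to 4 bytes: K' = c8 f3 62 00.
K' ⊕ ipad = fe c5 54 36; K' ⊕ opad = 94 af 3e 5c.
m1: inner = H(fe c5 54 36 82 5a 0d d6) = 0c; tag = H(94 af 3e 5c 0c) = e9 ← matches
m2: inner = H(fe c5 54 36 99 12 0e 8a) = 90; tag = H(94 af 3e 5c 90) = 6d
m3: inner = H(fe c5 54 36 e7 d2 f2 a6) = 9e; tag = H(94 af 3e 5c 9e) = 7b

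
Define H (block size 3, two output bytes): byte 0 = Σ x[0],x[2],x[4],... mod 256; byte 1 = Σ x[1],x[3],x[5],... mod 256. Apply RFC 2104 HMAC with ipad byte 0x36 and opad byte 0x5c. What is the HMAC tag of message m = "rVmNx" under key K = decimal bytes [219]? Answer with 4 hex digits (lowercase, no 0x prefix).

7023

Key decimal bytes [219] = db is 1 byte ≤ B = 3; zero-pad to 3 bytes: K' = db 00 00.
K' ⊕ ipad = ed 36 36.  K' ⊕ opad = 87 5c 5c.
Inner input = (K'⊕ipad) ∥ m = ed 36 36 ∥ 72 56 6d 4e 78.
Inner hash: even-index sum = 455 mod 256 = 199; odd-index sum = 397 mod 256 = 141 → c7 8d.
Outer input = (K'⊕opad) ∥ inner = 87 5c 5c ∥ c7 8d.
Outer hash (tag): even-index sum = 368 mod 256 = 112; odd-index sum = 291 mod 256 = 35 → 70 23.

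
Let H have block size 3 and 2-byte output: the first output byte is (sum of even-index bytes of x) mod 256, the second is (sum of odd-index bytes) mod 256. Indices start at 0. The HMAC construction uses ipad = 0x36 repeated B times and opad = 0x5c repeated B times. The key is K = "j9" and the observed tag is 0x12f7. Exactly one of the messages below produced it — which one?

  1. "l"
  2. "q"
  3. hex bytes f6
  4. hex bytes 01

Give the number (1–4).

2

Key "j9" = 6a 39 is 2 bytes ≤ B = 3; zero-pad to 3 bytes: K' = 6a 39 00.
K' ⊕ ipad = 5c 0f 36; K' ⊕ opad = 36 65 5c.
m1: inner = H(5c 0f 36 6c) = 92 7b; tag = H(36 65 5c 92 7b) = 0df7
m2: inner = H(5c 0f 36 71) = 92 80; tag = H(36 65 5c 92 80) = 12f7 ← matches
m3: inner = H(5c 0f 36 f6) = 92 05; tag = H(36 65 5c 92 05) = 97f7
m4: inner = H(5c 0f 36 01) = 92 10; tag = H(36 65 5c 92 10) = a2f7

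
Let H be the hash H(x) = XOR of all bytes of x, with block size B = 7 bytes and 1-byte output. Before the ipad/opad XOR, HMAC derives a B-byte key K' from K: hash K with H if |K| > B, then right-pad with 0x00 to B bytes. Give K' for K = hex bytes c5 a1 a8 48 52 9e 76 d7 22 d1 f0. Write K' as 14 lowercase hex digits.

ea000000000000

|K| = 11 > B = 7, so first hash the key.
H(K): XOR c5⊕a1⊕a8⊕48⊕52⊕9e⊕76⊕d7⊕22⊕d1⊕f0 = ea.
Zero-pad H(K) = ea to 7 bytes: K' = ea 00 00 00 00 00 00.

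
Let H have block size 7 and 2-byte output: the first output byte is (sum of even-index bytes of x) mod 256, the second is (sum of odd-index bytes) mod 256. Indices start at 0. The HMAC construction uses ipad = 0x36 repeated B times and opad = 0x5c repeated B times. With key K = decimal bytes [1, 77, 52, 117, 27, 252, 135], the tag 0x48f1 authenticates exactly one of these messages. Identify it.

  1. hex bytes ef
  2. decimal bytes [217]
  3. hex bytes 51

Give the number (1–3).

Key decimal bytes [1, 77, 52, 117, 27, 252, 135] = 01 4d 34 75 1b fc 87 is exactly B = 7 bytes: K' = 01 4d 34 75 1b fc 87.
K' ⊕ ipad = 37 7b 02 43 2d ca b1; K' ⊕ opad = 5d 11 68 29 47 a0 db.
m1: inner = H(37 7b 02 43 2d ca b1 ef) = 17 77; tag = H(5d 11 68 29 47 a0 db 17 77) = 5ef1
m2: inner = H(37 7b 02 43 2d ca b1 d9) = 17 61; tag = H(5d 11 68 29 47 a0 db 17 61) = 48f1 ← matches
m3: inner = H(37 7b 02 43 2d ca b1 51) = 17 d9; tag = H(5d 11 68 29 47 a0 db 17 d9) = c0f1

2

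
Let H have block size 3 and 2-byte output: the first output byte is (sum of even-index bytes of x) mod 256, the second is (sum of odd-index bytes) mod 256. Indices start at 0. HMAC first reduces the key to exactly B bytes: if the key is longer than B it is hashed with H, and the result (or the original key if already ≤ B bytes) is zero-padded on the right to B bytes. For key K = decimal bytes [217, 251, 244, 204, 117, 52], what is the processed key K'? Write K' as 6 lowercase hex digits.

42fb00

|K| = 6 > B = 3, so first hash the key.
H(K): even-index sum = 578 mod 256 = 66; odd-index sum = 507 mod 256 = 251 → 42 fb.
Zero-pad H(K) = 42 fb to 3 bytes: K' = 42 fb 00.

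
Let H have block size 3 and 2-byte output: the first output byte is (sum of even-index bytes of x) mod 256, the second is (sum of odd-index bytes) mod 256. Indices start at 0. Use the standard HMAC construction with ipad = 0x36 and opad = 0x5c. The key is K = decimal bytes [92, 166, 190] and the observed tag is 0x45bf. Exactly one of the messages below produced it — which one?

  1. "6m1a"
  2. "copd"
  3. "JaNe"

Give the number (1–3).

2

Key decimal bytes [92, 166, 190] = 5c a6 be is exactly B = 3 bytes: K' = 5c a6 be.
K' ⊕ ipad = 6a 90 88; K' ⊕ opad = 00 fa e2.
m1: inner = H(6a 90 88 36 6d 31 61) = c0 f7; tag = H(00 fa e2 c0 f7) = d9ba
m2: inner = H(6a 90 88 63 6f 70 64) = c5 63; tag = H(00 fa e2 c5 63) = 45bf ← matches
m3: inner = H(6a 90 88 4a 61 4e 65) = b8 28; tag = H(00 fa e2 b8 28) = 0ab2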